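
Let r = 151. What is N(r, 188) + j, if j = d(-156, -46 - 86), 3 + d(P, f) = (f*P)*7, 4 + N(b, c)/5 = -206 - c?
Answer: 142151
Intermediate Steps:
N(b, c) = -1050 - 5*c (N(b, c) = -20 + 5*(-206 - c) = -20 + (-1030 - 5*c) = -1050 - 5*c)
d(P, f) = -3 + 7*P*f (d(P, f) = -3 + (f*P)*7 = -3 + (P*f)*7 = -3 + 7*P*f)
j = 144141 (j = -3 + 7*(-156)*(-46 - 86) = -3 + 7*(-156)*(-132) = -3 + 144144 = 144141)
N(r, 188) + j = (-1050 - 5*188) + 144141 = (-1050 - 940) + 144141 = -1990 + 144141 = 142151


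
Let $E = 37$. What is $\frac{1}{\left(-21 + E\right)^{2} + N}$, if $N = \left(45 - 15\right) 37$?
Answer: $\frac{1}{1366} \approx 0.00073206$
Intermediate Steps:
$N = 1110$ ($N = 30 \cdot 37 = 1110$)
$\frac{1}{\left(-21 + E\right)^{2} + N} = \frac{1}{\left(-21 + 37\right)^{2} + 1110} = \frac{1}{16^{2} + 1110} = \frac{1}{256 + 1110} = \frac{1}{1366}$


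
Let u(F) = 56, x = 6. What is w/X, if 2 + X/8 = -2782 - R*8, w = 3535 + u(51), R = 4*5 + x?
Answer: -3591/23936 ≈ -0.15003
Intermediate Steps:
R = 26 (R = 4*5 + 6 = 20 + 6 = 26)
w = 3591 (w = 3535 + 56 = 3591)
X = -23936 (X = -16 + 8*(-2782 - 26*8) = -16 + 8*(-2782 - 1*208) = -16 + 8*(-2782 - 208) = -16 + 8*(-2990) = -16 - 23920 = -23936)
w/X = 3591/(-23936) = 3591*(-1/23936) = -3591/23936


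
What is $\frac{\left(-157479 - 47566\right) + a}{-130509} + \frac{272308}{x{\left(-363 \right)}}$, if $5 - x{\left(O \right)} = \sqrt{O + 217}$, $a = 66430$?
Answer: $\frac{1039280275}{130509} + \frac{14332 i \sqrt{146}}{9} \approx 7963.3 + 19242.0 i$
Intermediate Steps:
$x{\left(O \right)} = 5 - \sqrt{217 + O}$ ($x{\left(O \right)} = 5 - \sqrt{O + 217} = 5 - \sqrt{217 + O}$)
$\frac{\left(-157479 - 47566\right) + a}{-130509} + \frac{272308}{x{\left(-363 \right)}} = \frac{\left(-157479 - 47566\right) + 66430}{-130509} + \frac{272308}{5 - \sqrt{217 - 363}} = \left(-205045 + 66430\right) \left(- \frac{1}{130509}\right) + \frac{272308}{5 - \sqrt{-146}} = \left(-138615\right) \left(- \frac{1}{130509}\right) + \frac{272308}{5 - i \sqrt{146}} = \frac{46205}{43503} + \frac{272308}{5 - i \sqrt{146}}$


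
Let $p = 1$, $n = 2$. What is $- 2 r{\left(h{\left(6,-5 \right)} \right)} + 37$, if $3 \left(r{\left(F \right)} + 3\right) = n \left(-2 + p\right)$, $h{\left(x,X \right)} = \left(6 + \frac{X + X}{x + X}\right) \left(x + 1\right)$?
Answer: $\frac{133}{3} \approx 44.333$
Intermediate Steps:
$h{\left(x,X \right)} = \left(1 + x\right) \left(6 + \frac{2 X}{X + x}\right)$ ($h{\left(x,X \right)} = \left(6 + \frac{2 X}{X + x}\right) \left(1 + x\right) = \left(1 + x\right) \left(6 + \frac{2 X}{X + x}\right)$)
$r{\left(F \right)} = - \frac{11}{3}$ ($r{\left(F \right)} = -3 + \frac{2 \left(-2 + 1\right)}{3} = -3 + \frac{2 \left(-1\right)}{3} = -3 + \frac{1}{3} \left(-2\right) = -3 - \frac{2}{3} = - \frac{11}{3}$)
$- 2 r{\left(h{\left(6,-5 \right)} \right)} + 37 = \left(-2\right) \left(- \frac{11}{3}\right) + 37 = \frac{22}{3} + 37 = \frac{133}{3}$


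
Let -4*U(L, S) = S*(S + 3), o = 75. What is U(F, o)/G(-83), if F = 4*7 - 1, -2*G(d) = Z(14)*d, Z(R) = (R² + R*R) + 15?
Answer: -2925/33781 ≈ -0.086587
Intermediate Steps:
Z(R) = 15 + 2*R² (Z(R) = (R² + R²) + 15 = 2*R² + 15 = 15 + 2*R²)
G(d) = -407*d/2 (G(d) = -(15 + 2*14²)*d/2 = -(15 + 2*196)*d/2 = -(15 + 392)*d/2 = -407*d/2)
F = 27 (F = 28 - 1 = 27)
U(L, S) = -S*(3 + S)/4 (U(L, S) = -S*(S + 3)/4 = -S*(3 + S)/4)
U(F, o)/G(-83) = (-¼*75*(3 + 75))/((-407/2*(-83))) = (-¼*75*78)/(33781/2) = -2925/2*2/33781 = -2925/33781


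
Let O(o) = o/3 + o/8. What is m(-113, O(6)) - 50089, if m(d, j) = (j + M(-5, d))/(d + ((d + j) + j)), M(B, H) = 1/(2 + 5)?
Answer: -34361063/686 ≈ -50089.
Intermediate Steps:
M(B, H) = ⅐ (M(B, H) = 1/7 = ⅐)
O(o) = 11*o/24 (O(o) = o*(⅓) + o*(⅛) = o/3 + o/8 = 11*o/24)
m(d, j) = (⅐ + j)/(2*d + 2*j) (m(d, j) = (j + ⅐)/(d + ((d + j) + j)) = (⅐ + j)/(d + (d + 2*j)) = (⅐ + j)/(2*d + 2*j))
m(-113, O(6)) - 50089 = (1/14 + ((11/24)*6)/2)/(-113 + (11/24)*6) - 50089 = (1/14 + (½)*(11/4))/(-113 + 11/4) - 50089 = (1/14 + 11/8)/(-441/4) - 50089 = -4/441*81/56 - 50089 = -9/686 - 50089 = -34361063/686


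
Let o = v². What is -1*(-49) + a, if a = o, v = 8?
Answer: 113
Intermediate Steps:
o = 64 (o = 8² = 64)
a = 64
-1*(-49) + a = -1*(-49) + 64 = 49 + 64 = 113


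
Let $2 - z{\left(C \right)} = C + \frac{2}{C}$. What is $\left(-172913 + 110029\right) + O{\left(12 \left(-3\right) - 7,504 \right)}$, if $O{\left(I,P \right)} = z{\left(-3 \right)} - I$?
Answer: $- \frac{188506}{3} \approx -62835.0$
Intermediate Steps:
$z{\left(C \right)} = 2 - C - \frac{2}{C}$ ($z{\left(C \right)} = 2 - \left(C + \frac{2}{C}\right) = 2 - C - \frac{2}{C}$)
$O{\left(I,P \right)} = \frac{17}{3} - I$ ($O{\left(I,P \right)} = \left(2 - -3 - \frac{2}{-3}\right) - I = \left(2 + 3 - - \frac{2}{3}\right) - I = \left(2 + 3 + \frac{2}{3}\right) - I = \frac{17}{3} - I$)
$\left(-172913 + 110029\right) + O{\left(12 \left(-3\right) - 7,504 \right)} = \left(-172913 + 110029\right) + \left(\frac{17}{3} - \left(12 \left(-3\right) - 7\right)\right) = -62884 + \left(\frac{17}{3} - \left(-36 - 7\right)\right) = -62884 + \left(\frac{17}{3} - -43\right) = -62884 + \left(\frac{17}{3} + 43\right) = -62884 + \frac{146}{3} = - \frac{188506}{3}$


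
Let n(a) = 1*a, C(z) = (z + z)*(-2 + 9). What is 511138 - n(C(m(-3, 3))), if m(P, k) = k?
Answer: 511096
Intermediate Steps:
C(z) = 14*z (C(z) = (2*z)*7 = 14*z)
n(a) = a
511138 - n(C(m(-3, 3))) = 511138 - 14*3 = 511138 - 1*42 = 511138 - 42 = 511096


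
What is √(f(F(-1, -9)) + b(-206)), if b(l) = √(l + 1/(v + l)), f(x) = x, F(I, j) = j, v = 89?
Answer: √(-13689 + 39*I*√313339)/39 ≈ 1.9927 + 3.6015*I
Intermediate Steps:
b(l) = √(l + 1/(89 + l))
√(f(F(-1, -9)) + b(-206)) = √(-9 + √((1 - 206*(89 - 206))/(89 - 206))) = √(-9 + √((1 - 206*(-117))/(-117))) = √(-9 + √(-(1 + 24102)/117)) = √(-9 + √(-1/117*24103)) = √(-9 + √(-24103/117)) = √(-9 + I*√313339/39)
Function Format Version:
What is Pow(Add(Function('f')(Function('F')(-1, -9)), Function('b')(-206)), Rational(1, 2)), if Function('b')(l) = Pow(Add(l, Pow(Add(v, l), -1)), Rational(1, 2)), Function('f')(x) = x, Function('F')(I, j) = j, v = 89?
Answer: Mul(Rational(1, 39), Pow(Add(-13689, Mul(39, I, Pow(313339, Rational(1, 2)))), Rational(1, 2))) ≈ Add(1.9927, Mul(3.6015, I))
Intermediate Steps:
Function('b')(l) = Pow(Add(l, Pow(Add(89, l), -1)), Rational(1, 2))
Pow(Add(Function('f')(Function('F')(-1, -9)), Function('b')(-206)), Rational(1, 2)) = Pow(Add(-9, Pow(Mul(Pow(Add(89, -206), -1), Add(1, Mul(-206, Add(89, -206)))), Rational(1, 2))), Rational(1, 2)) = Pow(Add(-9, Pow(Mul(Pow(-117, -1), Add(1, Mul(-206, -117))), Rational(1, 2))), Rational(1, 2)) = Pow(Add(-9, Pow(Mul(Rational(-1, 117), Add(1, 24102)), Rational(1, 2))), Rational(1, 2)) = Pow(Add(-9, Pow(Mul(Rational(-1, 117), 24103), Rational(1, 2))), Rational(1, 2)) = Pow(Add(-9, Pow(Rational(-24103, 117), Rational(1, 2))), Rational(1, 2)) = Pow(Add(-9, Mul(Rational(1, 39), I, Pow(313339, Rational(1, 2)))), Rational(1, 2))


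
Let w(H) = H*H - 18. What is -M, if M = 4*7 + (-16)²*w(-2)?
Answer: 3556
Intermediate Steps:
w(H) = -18 + H² (w(H) = H² - 18 = -18 + H²)
M = -3556 (M = 4*7 + (-16)²*(-18 + (-2)²) = 28 + 256*(-18 + 4) = 28 + 256*(-14) = 28 - 3584 = -3556)
-M = -1*(-3556) = 3556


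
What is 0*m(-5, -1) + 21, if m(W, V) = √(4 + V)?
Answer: 21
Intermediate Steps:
0*m(-5, -1) + 21 = 0*√(4 - 1) + 21 = 0*√3 + 21 = 0 + 21 = 21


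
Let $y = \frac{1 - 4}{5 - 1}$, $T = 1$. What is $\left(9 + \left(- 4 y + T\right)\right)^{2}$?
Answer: $169$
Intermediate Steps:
$y = - \frac{3}{4} \approx -0.75$
$\left(9 + \left(- 4 y + T\right)\right)^{2} = \left(9 + \left(\left(-4\right) \left(- \frac{3}{4}\right) + 1\right)\right)^{2} = \left(9 + \left(3 + 1\right)\right)^{2} = \left(9 + 4\right)^{2} = 13^{2} = 169$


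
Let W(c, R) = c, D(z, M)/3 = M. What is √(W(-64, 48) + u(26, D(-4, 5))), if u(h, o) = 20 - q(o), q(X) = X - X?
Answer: 2*I*√11 ≈ 6.6332*I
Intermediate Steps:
D(z, M) = 3*M
q(X) = 0
u(h, o) = 20 (u(h, o) = 20 - 1*0 = 20 + 0 = 20)
√(W(-64, 48) + u(26, D(-4, 5))) = √(-64 + 20) = √(-44) = 2*I*√11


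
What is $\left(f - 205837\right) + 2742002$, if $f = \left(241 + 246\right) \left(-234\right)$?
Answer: $2422207$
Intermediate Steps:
$f = -113958$ ($f = 487 \left(-234\right) = -113958$)
$\left(f - 205837\right) + 2742002 = \left(-113958 - 205837\right) + 2742002 = -319795 + 2742002 = 2422207$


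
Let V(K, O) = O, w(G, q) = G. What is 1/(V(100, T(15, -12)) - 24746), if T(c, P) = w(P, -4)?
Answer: -1/24758 ≈ -4.0391e-5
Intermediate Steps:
T(c, P) = P
1/(V(100, T(15, -12)) - 24746) = 1/(-12 - 24746) = 1/(-24758) = -1/24758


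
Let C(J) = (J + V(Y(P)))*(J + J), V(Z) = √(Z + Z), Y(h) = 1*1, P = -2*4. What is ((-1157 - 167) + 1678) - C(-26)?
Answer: -998 + 52*√2 ≈ -924.46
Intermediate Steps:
P = -8
Y(h) = 1
V(Z) = √2*√Z (V(Z) = √(2*Z) = √2*√Z)
C(J) = 2*J*(J + √2) (C(J) = (J + √2*√1)*(J + J) = (J + √2*1)*(2*J) = (J + √2)*(2*J) = 2*J*(J + √2))
((-1157 - 167) + 1678) - C(-26) = ((-1157 - 167) + 1678) - 2*(-26)*(-26 + √2) = (-1324 + 1678) - (1352 - 52*√2) = 354 + (-1352 + 52*√2) = -998 + 52*√2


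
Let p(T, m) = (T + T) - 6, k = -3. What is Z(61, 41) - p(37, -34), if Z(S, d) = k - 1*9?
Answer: -80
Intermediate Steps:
p(T, m) = -6 + 2*T (p(T, m) = 2*T - 6 = -6 + 2*T)
Z(S, d) = -12 (Z(S, d) = -3 - 1*9 = -3 - 9 = -12)
Z(61, 41) - p(37, -34) = -12 - (-6 + 2*37) = -12 - (-6 + 74) = -12 - 1*68 = -12 - 68 = -80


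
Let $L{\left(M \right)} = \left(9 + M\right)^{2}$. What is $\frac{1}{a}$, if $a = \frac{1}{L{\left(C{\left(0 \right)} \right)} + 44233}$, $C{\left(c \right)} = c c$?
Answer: $44314$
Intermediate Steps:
$C{\left(c \right)} = c^{2}$
$a = \frac{1}{44314}$ ($a = \frac{1}{\left(9 + 0^{2}\right)^{2} + 44233} = \frac{1}{\left(9 + 0\right)^{2} + 44233} = \frac{1}{9^{2} + 44233} = \frac{1}{81 + 44233} = \frac{1}{44314} \approx 2.2566 \cdot 10^{-5}$)
$\frac{1}{a} = \frac{1}{\frac{1}{44314}} = 44314$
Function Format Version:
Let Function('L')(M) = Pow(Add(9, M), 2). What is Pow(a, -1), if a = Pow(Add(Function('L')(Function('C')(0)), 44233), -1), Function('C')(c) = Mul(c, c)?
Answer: 44314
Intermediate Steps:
Function('C')(c) = Pow(c, 2)
a = Rational(1, 44314) (a = Pow(Add(Pow(Add(9, Pow(0, 2)), 2), 44233), -1) = Pow(Add(Pow(Add(9, 0), 2), 44233), -1) = Pow(Add(Pow(9, 2), 44233), -1) = Pow(Add(81, 44233), -1) = Pow(44314, -1) = Rational(1, 44314) ≈ 2.2566e-5)
Pow(a, -1) = Pow(Rational(1, 44314), -1) = 44314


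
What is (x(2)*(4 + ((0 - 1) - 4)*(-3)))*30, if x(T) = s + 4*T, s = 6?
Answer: 7980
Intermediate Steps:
x(T) = 6 + 4*T
(x(2)*(4 + ((0 - 1) - 4)*(-3)))*30 = ((6 + 4*2)*(4 + ((0 - 1) - 4)*(-3)))*30 = ((6 + 8)*(4 + (-1 - 4)*(-3)))*30 = (14*(4 - 5*(-3)))*30 = (14*(4 + 15))*30 = (14*19)*30 = 266*30 = 7980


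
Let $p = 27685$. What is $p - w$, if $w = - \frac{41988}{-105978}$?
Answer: $\frac{488993157}{17663} \approx 27685.0$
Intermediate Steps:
$w = \frac{6998}{17663}$ ($w = \left(-41988\right) \left(- \frac{1}{105978}\right) = \frac{6998}{17663} \approx 0.3962$)
$p - w = 27685 - \frac{6998}{17663} = \frac{488993157}{17663}$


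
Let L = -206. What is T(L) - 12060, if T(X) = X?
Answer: -12266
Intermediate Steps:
T(L) - 12060 = -206 - 12060 = -12266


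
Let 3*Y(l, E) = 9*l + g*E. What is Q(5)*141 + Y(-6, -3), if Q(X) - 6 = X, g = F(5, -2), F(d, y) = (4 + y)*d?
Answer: 1523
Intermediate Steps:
F(d, y) = d*(4 + y)
g = 10 (g = 5*(4 - 2) = 5*2 = 10)
Y(l, E) = 3*l + 10*E/3 (Y(l, E) = (9*l + 10*E)/3 = 3*l + 10*E/3)
Q(X) = 6 + X
Q(5)*141 + Y(-6, -3) = (6 + 5)*141 + (3*(-6) + (10/3)*(-3)) = 11*141 + (-18 - 10) = 1551 - 28 = 1523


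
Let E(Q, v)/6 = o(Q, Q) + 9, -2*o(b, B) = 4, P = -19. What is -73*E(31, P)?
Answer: -3066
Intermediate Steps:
o(b, B) = -2 (o(b, B) = -½*4 = -2)
E(Q, v) = 42 (E(Q, v) = 6*(-2 + 9) = 6*7 = 42)
-73*E(31, P) = -73*42 = -3066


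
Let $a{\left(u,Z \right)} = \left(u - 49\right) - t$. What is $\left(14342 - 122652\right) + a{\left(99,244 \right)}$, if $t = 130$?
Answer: $-108390$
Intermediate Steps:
$a{\left(u,Z \right)} = -179 + u$ ($a{\left(u,Z \right)} = \left(u - 49\right) - 130 = \left(-49 + u\right) - 130 = -179 + u$)
$\left(14342 - 122652\right) + a{\left(99,244 \right)} = \left(14342 - 122652\right) + \left(-179 + 99\right) = -108310 - 80 = -108390$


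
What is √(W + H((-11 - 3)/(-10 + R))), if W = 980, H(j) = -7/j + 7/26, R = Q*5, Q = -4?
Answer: √652522/26 ≈ 31.069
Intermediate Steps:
R = -20 (R = -4*5 = -20)
H(j) = 7/26 - 7/j (H(j) = -7/j + 7*(1/26) = -7/j + 7/26 = 7/26 - 7/j)
√(W + H((-11 - 3)/(-10 + R))) = √(980 + (7/26 - 7*(-10 - 20)/(-11 - 3))) = √(980 + (7/26 - 7/((-14/(-30))))) = √(980 + (7/26 - 7/((-14*(-1/30))))) = √(980 + (7/26 - 7/7/15)) = √(980 + (7/26 - 7*15/7)) = √(980 + (7/26 - 15)) = √(980 - 383/26) = √(25097/26) = √652522/26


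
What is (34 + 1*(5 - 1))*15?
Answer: 570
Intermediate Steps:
(34 + 1*(5 - 1))*15 = (34 + 1*4)*15 = (34 + 4)*15 = 38*15 = 570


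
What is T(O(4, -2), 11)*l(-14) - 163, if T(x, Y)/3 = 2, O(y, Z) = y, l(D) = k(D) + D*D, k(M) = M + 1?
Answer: 935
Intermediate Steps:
k(M) = 1 + M
l(D) = 1 + D + D² (l(D) = (1 + D) + D*D = (1 + D) + D² = 1 + D + D²)
T(x, Y) = 6 (T(x, Y) = 3*2 = 6)
T(O(4, -2), 11)*l(-14) - 163 = 6*(1 - 14 + (-14)²) - 163 = 6*(1 - 14 + 196) - 163 = 6*183 - 163 = 1098 - 163 = 935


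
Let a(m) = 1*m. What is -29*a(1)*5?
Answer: -145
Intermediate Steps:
a(m) = m
-29*a(1)*5 = -29*1*5 = -29*5 = -145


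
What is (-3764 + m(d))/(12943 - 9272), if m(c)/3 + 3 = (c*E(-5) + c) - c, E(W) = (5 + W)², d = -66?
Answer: -3773/3671 ≈ -1.0278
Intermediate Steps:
m(c) = -9 (m(c) = -9 + 3*((c*(5 - 5)² + c) - c) = -9 + 3*((c*0² + c) - c) = -9 + 3*((c*0 + c) - c) = -9 + 3*((0 + c) - c) = -9 + 3*(c - c) = -9 + 3*0 = -9 + 0 = -9)
(-3764 + m(d))/(12943 - 9272) = (-3764 - 9)/(12943 - 9272) = -3773/3671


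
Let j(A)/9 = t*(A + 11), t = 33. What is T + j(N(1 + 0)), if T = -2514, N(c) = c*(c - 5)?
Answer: -435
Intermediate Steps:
N(c) = c*(-5 + c)
j(A) = 3267 + 297*A (j(A) = 9*(33*(A + 11)) = 9*(33*(11 + A)) = 9*(363 + 33*A) = 3267 + 297*A)
T + j(N(1 + 0)) = -2514 + (3267 + 297*((1 + 0)*(-5 + (1 + 0)))) = -2514 + (3267 + 297*(1*(-5 + 1))) = -2514 + (3267 + 297*(1*(-4))) = -2514 + (3267 + 297*(-4)) = -2514 + (3267 - 1188) = -2514 + 2079 = -435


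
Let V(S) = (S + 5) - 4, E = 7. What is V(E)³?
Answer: 512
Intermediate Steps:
V(S) = 1 + S (V(S) = (5 + S) - 4 = 1 + S)
V(E)³ = (1 + 7)³ = 8³ = 512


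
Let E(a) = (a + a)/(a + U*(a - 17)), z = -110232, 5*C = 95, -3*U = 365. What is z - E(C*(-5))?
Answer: -894973494/8119 ≈ -1.1023e+5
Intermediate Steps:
U = -365/3 (U = -⅓*365 = -365/3 ≈ -121.67)
C = 19 (C = (⅕)*95 = 19)
E(a) = 2*a/(6205/3 - 362*a/3) (E(a) = (a + a)/(a - 365*(a - 17)/3) = (2*a)/(a - 365*(-17 + a)/3) = (2*a)/(a + (6205/3 - 365*a/3)) = (2*a)/(6205/3 - 362*a/3) = 2*a/(6205/3 - 362*a/3))
z - E(C*(-5)) = -110232 - (-6)*19*(-5)/(-6205 + 362*(19*(-5))) = -110232 - (-6)*(-95)/(-6205 + 362*(-95)) = -110232 - (-6)*(-95)/(-6205 - 34390) = -110232 - (-6)*(-95)/(-40595) = -110232 - (-6)*(-95)*(-1)/40595 = -110232 - 1*(-114/8119) = -110232 + 114/8119 = -894973494/8119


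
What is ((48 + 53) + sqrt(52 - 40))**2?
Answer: 10213 + 404*sqrt(3) ≈ 10913.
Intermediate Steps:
((48 + 53) + sqrt(52 - 40))**2 = (101 + sqrt(12))**2 = (101 + 2*sqrt(3))**2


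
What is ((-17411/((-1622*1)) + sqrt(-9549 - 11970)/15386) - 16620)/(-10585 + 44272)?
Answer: -26940229/54640314 + I*sqrt(2391)/172769394 ≈ -0.49305 + 2.8302e-7*I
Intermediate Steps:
((-17411/((-1622*1)) + sqrt(-9549 - 11970)/15386) - 16620)/(-10585 + 44272) = ((-17411/(-1622) + sqrt(-21519)*(1/15386)) - 16620)/33687 = ((-17411*(-1/1622) + (3*I*sqrt(2391))*(1/15386)) - 16620)*(1/33687) = ((17411/1622 + 3*I*sqrt(2391)/15386) - 16620)*(1/33687) = (-26940229/1622 + 3*I*sqrt(2391)/15386)*(1/33687) = -26940229/54640314 + I*sqrt(2391)/172769394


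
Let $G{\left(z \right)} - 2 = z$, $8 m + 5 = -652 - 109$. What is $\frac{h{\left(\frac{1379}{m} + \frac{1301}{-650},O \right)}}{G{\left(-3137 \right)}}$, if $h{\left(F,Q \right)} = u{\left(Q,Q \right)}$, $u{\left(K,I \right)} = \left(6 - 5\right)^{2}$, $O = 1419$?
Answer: $- \frac{1}{3135} \approx -0.00031898$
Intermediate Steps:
$m = - \frac{383}{4}$ ($m = - \frac{5}{8} + \frac{-652 - 109}{8} = - \frac{5}{8} + \frac{1}{8} \left(-761\right) = - \frac{5}{8} - \frac{761}{8} = - \frac{383}{4} \approx -95.75$)
$G{\left(z \right)} = 2 + z$
$u{\left(K,I \right)} = 1$ ($u{\left(K,I \right)} = 1^{2} = 1$)
$h{\left(F,Q \right)} = 1$
$\frac{h{\left(\frac{1379}{m} + \frac{1301}{-650},O \right)}}{G{\left(-3137 \right)}} = 1 \frac{1}{2 - 3137} = 1 \frac{1}{-3135} = 1 \left(- \frac{1}{3135}\right) = - \frac{1}{3135}$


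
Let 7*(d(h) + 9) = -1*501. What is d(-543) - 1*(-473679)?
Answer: 3315189/7 ≈ 4.7360e+5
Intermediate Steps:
d(h) = -564/7 (d(h) = -9 + (-1*501)/7 = -9 + (⅐)*(-501) = -9 - 501/7 = -564/7)
d(-543) - 1*(-473679) = -564/7 - 1*(-473679) = -564/7 + 473679 = 3315189/7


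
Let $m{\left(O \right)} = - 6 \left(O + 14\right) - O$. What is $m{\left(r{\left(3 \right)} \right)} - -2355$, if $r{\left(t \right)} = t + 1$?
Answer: $2243$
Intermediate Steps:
$r{\left(t \right)} = 1 + t$
$m{\left(O \right)} = -84 - 7 O$ ($m{\left(O \right)} = - 6 \left(14 + O\right) - O = \left(-84 - 6 O\right) - O = -84 - 7 O$)
$m{\left(r{\left(3 \right)} \right)} - -2355 = \left(-84 - 7 \left(1 + 3\right)\right) - -2355 = \left(-84 - 28\right) + 2355 = -112 + 2355 = 2243$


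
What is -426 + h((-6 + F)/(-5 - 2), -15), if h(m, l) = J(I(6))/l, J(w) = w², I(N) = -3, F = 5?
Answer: -2133/5 ≈ -426.60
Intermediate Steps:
h(m, l) = 9/l (h(m, l) = (-3)²/l = 9/l)
-426 + h((-6 + F)/(-5 - 2), -15) = -426 + 9/(-15) = -426 + 9*(-1/15) = -426 - ⅗ = -2133/5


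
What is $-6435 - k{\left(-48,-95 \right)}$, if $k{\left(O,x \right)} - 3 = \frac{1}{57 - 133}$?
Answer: $- \frac{489287}{76} \approx -6438.0$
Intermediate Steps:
$k{\left(O,x \right)} = \frac{227}{76}$ ($k{\left(O,x \right)} = 3 + \frac{1}{57 - 133} = 3 + \frac{1}{-76} = 3 - \frac{1}{76} = \frac{227}{76}$)
$-6435 - k{\left(-48,-95 \right)} = -6435 - \frac{227}{76} = - \frac{489287}{76}$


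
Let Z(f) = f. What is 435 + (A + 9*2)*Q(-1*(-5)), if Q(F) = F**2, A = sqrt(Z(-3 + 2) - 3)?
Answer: 885 + 50*I ≈ 885.0 + 50.0*I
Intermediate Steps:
A = 2*I (A = sqrt((-3 + 2) - 3) = sqrt(-1 - 3) = sqrt(-4) = 2*I ≈ 2.0*I)
435 + (A + 9*2)*Q(-1*(-5)) = 435 + (2*I + 9*2)*(-1*(-5))**2 = 435 + (2*I + 18)*5**2 = 435 + (18 + 2*I)*25 = 435 + (450 + 50*I) = 885 + 50*I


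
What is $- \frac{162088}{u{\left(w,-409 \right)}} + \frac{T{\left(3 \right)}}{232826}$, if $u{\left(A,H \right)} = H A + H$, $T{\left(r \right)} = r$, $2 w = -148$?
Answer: $- \frac{37738211117}{6951485882} \approx -5.4288$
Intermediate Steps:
$w = -74$ ($w = \frac{1}{2} \left(-148\right) = -74$)
$u{\left(A,H \right)} = H + A H$ ($u{\left(A,H \right)} = A H + H = H + A H$)
$- \frac{162088}{u{\left(w,-409 \right)}} + \frac{T{\left(3 \right)}}{232826} = - \frac{162088}{\left(-409\right) \left(1 - 74\right)} + \frac{3}{232826} = - \frac{162088}{\left(-409\right) \left(-73\right)} + 3 \cdot \frac{1}{232826} = - \frac{162088}{29857} + \frac{3}{232826} = - \frac{37738211117}{6951485882}$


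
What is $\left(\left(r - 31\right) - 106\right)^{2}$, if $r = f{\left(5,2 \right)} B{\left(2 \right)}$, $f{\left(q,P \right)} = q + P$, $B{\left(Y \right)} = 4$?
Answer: $11881$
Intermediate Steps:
$f{\left(q,P \right)} = P + q$
$r = 28$ ($r = \left(2 + 5\right) 4 = 7 \cdot 4 = 28$)
$\left(\left(r - 31\right) - 106\right)^{2} = \left(\left(28 - 31\right) - 106\right)^{2} = \left(-3 - 106\right)^{2} = \left(-109\right)^{2} = 11881$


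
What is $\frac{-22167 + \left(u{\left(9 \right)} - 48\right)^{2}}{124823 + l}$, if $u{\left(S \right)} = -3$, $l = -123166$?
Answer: $- \frac{19566}{1657} \approx -11.808$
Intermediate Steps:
$\frac{-22167 + \left(u{\left(9 \right)} - 48\right)^{2}}{124823 + l} = \frac{-22167 + \left(-3 - 48\right)^{2}}{124823 - 123166} = \frac{-22167 + \left(-51\right)^{2}}{1657} = \left(-22167 + 2601\right) \frac{1}{1657} = \left(-19566\right) \frac{1}{1657} = - \frac{19566}{1657}$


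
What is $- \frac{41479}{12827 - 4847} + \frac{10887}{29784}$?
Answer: $- \frac{95711023}{19806360} \approx -4.8323$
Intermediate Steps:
$- \frac{41479}{12827 - 4847} + \frac{10887}{29784} = - \frac{41479}{12827 - 4847} + 10887 \cdot \frac{1}{29784} = - \frac{41479}{7980} + \frac{3629}{9928} = - \frac{95711023}{19806360}$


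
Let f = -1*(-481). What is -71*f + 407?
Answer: -33744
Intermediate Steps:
f = 481
-71*f + 407 = -71*481 + 407 = -34151 + 407 = -33744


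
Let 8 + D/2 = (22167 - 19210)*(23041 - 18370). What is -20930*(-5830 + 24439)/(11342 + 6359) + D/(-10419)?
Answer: -4547035833908/184426719 ≈ -24655.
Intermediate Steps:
D = 27624278 (D = -16 + 2*((22167 - 19210)*(23041 - 18370)) = -16 + 2*(2957*4671) = -16 + 2*13812147 = -16 + 27624294 = 27624278)
-20930*(-5830 + 24439)/(11342 + 6359) + D/(-10419) = -20930*(-5830 + 24439)/(11342 + 6359) + 27624278/(-10419) = -20930/(17701/18609) + 27624278*(-1/10419) = -20930/(17701*(1/18609)) - 27624278/10419 = -20930/17701/18609 - 27624278/10419 = -20930*18609/17701 - 27624278/10419 = -389486370/17701 - 27624278/10419 = -4547035833908/184426719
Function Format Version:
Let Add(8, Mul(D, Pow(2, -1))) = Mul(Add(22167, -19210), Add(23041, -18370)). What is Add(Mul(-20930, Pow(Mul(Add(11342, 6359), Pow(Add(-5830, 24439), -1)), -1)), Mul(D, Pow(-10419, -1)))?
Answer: Rational(-4547035833908, 184426719) ≈ -24655.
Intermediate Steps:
D = 27624278 (D = Add(-16, Mul(2, Mul(Add(22167, -19210), Add(23041, -18370)))) = Add(-16, Mul(2, Mul(2957, 4671))) = Add(-16, Mul(2, 13812147)) = Add(-16, 27624294) = 27624278)
Add(Mul(-20930, Pow(Mul(Add(11342, 6359), Pow(Add(-5830, 24439), -1)), -1)), Mul(D, Pow(-10419, -1))) = Add(Mul(-20930, Pow(Mul(Add(11342, 6359), Pow(Add(-5830, 24439), -1)), -1)), Mul(27624278, Pow(-10419, -1))) = Add(Mul(-20930, Pow(Mul(17701, Pow(18609, -1)), -1)), Mul(27624278, Rational(-1, 10419))) = Add(Mul(-20930, Pow(Mul(17701, Rational(1, 18609)), -1)), Rational(-27624278, 10419)) = Add(Mul(-20930, Pow(Rational(17701, 18609), -1)), Rational(-27624278, 10419)) = Add(Mul(-20930, Rational(18609, 17701)), Rational(-27624278, 10419)) = Add(Rational(-389486370, 17701), Rational(-27624278, 10419)) = Rational(-4547035833908, 184426719)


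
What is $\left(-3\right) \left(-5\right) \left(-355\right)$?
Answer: $-5325$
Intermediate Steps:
$\left(-3\right) \left(-5\right) \left(-355\right) = 15 \left(-355\right) = -5325$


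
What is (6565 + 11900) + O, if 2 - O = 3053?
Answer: 15414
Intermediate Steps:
O = -3051 (O = 2 - 1*3053 = 2 - 3053 = -3051)
(6565 + 11900) + O = (6565 + 11900) - 3051 = 18465 - 3051 = 15414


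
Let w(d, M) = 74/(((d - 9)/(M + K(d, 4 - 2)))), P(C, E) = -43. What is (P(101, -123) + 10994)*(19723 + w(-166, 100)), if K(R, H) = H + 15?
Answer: 37702836517/175 ≈ 2.1544e+8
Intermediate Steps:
K(R, H) = 15 + H
w(d, M) = 74*(17 + M)/(-9 + d) (w(d, M) = 74/(((d - 9)/(M + (15 + (4 - 2))))) = 74/(((-9 + d)/(M + (15 + 2)))) = 74/(((-9 + d)/(M + 17))) = 74/(((-9 + d)/(17 + M))) = 74*((17 + M)/(-9 + d)) = 74*(17 + M)/(-9 + d))
(P(101, -123) + 10994)*(19723 + w(-166, 100)) = (-43 + 10994)*(19723 + 74*(17 + 100)/(-9 - 166)) = 10951*(19723 + 74*117/(-175)) = 10951*(19723 + 74*(-1/175)*117) = 10951*(19723 - 8658/175) = 10951*(3442867/175) = 37702836517/175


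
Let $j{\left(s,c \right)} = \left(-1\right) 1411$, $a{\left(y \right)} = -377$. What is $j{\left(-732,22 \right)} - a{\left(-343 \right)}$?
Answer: $-1034$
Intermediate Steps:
$j{\left(s,c \right)} = -1411$
$j{\left(-732,22 \right)} - a{\left(-343 \right)} = -1411 - -377 = -1411 + 377 = -1034$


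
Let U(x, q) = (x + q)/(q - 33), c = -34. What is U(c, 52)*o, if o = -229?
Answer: -4122/19 ≈ -216.95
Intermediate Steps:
U(x, q) = (q + x)/(-33 + q)
U(c, 52)*o = ((52 - 34)/(-33 + 52))*(-229) = (18/19)*(-229) = -4122/19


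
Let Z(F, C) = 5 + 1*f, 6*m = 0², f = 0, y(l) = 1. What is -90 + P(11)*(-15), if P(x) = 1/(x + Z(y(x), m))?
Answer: -1455/16 ≈ -90.938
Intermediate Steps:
m = 0 (m = (⅙)*0² = (⅙)*0 = 0)
Z(F, C) = 5 (Z(F, C) = 5 + 1*0 = 5 + 0 = 5)
P(x) = 1/(5 + x) (P(x) = 1/(x + 5) = 1/(5 + x))
-90 + P(11)*(-15) = -90 - 15/(5 + 11) = -90 - 15/16 = -1455/16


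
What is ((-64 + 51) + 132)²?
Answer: 14161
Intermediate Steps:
((-64 + 51) + 132)² = (-13 + 132)² = 119² = 14161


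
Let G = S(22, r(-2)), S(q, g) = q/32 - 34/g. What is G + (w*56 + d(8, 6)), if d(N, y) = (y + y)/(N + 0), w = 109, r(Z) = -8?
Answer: 97767/16 ≈ 6110.4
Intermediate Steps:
S(q, g) = -34/g + q/32 (S(q, g) = q*(1/32) - 34/g = q/32 - 34/g = -34/g + q/32)
G = 79/16 (G = -34/(-8) + (1/32)*22 = -34*(-⅛) + 11/16 = 17/4 + 11/16 = 79/16 ≈ 4.9375)
d(N, y) = 2*y/N (d(N, y) = (2*y)/N = 2*y/N)
G + (w*56 + d(8, 6)) = 79/16 + (109*56 + 2*6/8) = 79/16 + (6104 + 2*6*(⅛)) = 79/16 + (6104 + 3/2) = 79/16 + 12211/2 = 97767/16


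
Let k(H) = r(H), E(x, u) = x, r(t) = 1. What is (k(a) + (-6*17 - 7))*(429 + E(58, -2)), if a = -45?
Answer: -52596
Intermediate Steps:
k(H) = 1
(k(a) + (-6*17 - 7))*(429 + E(58, -2)) = (1 + (-6*17 - 7))*(429 + 58) = (1 + (-102 - 7))*487 = (1 - 109)*487 = -108*487 = -52596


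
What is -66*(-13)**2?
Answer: -11154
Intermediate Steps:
-66*(-13)**2 = -66*169 = -11154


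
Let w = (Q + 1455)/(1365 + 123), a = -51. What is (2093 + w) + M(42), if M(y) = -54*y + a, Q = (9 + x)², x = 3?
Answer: -111563/496 ≈ -224.93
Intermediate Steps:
Q = 144 (Q = (9 + 3)² = 12² = 144)
M(y) = -51 - 54*y (M(y) = -54*y - 51 = -51 - 54*y)
w = 533/496 (w = (144 + 1455)/(1365 + 123) = 1599/1488 = 1599*(1/1488) = 533/496 ≈ 1.0746)
(2093 + w) + M(42) = (2093 + 533/496) + (-51 - 54*42) = 1038661/496 + (-51 - 2268) = 1038661/496 - 2319 = -111563/496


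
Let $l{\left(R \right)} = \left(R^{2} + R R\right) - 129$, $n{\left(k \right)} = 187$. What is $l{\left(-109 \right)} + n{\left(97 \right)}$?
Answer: $23820$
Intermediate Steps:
$l{\left(R \right)} = -129 + 2 R^{2}$ ($l{\left(R \right)} = \left(R^{2} + R^{2}\right) - 129 = 2 R^{2} - 129 = -129 + 2 R^{2}$)
$l{\left(-109 \right)} + n{\left(97 \right)} = \left(-129 + 2 \left(-109\right)^{2}\right) + 187 = \left(-129 + 2 \cdot 11881\right) + 187 = \left(-129 + 23762\right) + 187 = 23633 + 187 = 23820$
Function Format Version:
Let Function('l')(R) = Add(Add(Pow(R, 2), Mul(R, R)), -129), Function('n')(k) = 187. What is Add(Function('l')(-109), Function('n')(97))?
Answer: 23820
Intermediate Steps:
Function('l')(R) = Add(-129, Mul(2, Pow(R, 2))) (Function('l')(R) = Add(Add(Pow(R, 2), Pow(R, 2)), -129) = Add(Mul(2, Pow(R, 2)), -129) = Add(-129, Mul(2, Pow(R, 2))))
Add(Function('l')(-109), Function('n')(97)) = Add(Add(-129, Mul(2, Pow(-109, 2))), 187) = Add(Add(-129, Mul(2, 11881)), 187) = Add(Add(-129, 23762), 187) = Add(23633, 187) = 23820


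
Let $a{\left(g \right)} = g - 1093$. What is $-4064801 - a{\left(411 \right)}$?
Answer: $-4064119$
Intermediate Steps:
$a{\left(g \right)} = -1093 + g$
$-4064801 - a{\left(411 \right)} = -4064801 - \left(-1093 + 411\right) = -4064801 - -682 = -4064801 + 682 = -4064119$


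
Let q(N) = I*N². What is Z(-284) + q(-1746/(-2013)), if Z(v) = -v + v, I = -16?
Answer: -5419584/450241 ≈ -12.037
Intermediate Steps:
Z(v) = 0
q(N) = -16*N²
Z(-284) + q(-1746/(-2013)) = 0 - 16*(-1746/(-2013))² = 0 - 16*(-1746*(-1/2013))² = 0 - 16*(582/671)² = 0 - 16*338724/450241 = 0 - 5419584/450241 = -5419584/450241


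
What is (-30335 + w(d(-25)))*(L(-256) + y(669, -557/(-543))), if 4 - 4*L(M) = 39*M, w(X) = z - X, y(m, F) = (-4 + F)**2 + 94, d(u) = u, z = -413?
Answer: -7850361278144/98283 ≈ -7.9875e+7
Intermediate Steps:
y(m, F) = 94 + (-4 + F)**2
w(X) = -413 - X
L(M) = 1 - 39*M/4
(-30335 + w(d(-25)))*(L(-256) + y(669, -557/(-543))) = (-30335 + (-413 - 1*(-25)))*((1 - 39/4*(-256)) + (94 + (-4 - 557/(-543))**2)) = (-30335 + (-413 + 25))*((1 + 2496) + (94 + (-4 - 557*(-1/543))**2)) = (-30335 - 388)*(2497 + (94 + (-4 + 557/543)**2)) = -30723*(2497 + (94 + (-1615/543)**2)) = -30723*(2497 + (94 + 2608225/294849)) = -30723*(2497 + 30324031/294849) = -30723*766561984/294849 = -7850361278144/98283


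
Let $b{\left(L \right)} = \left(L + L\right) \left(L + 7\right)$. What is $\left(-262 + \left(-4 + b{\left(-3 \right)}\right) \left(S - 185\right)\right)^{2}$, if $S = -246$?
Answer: $139381636$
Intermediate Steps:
$b{\left(L \right)} = 2 L \left(7 + L\right)$
$\left(-262 + \left(-4 + b{\left(-3 \right)}\right) \left(S - 185\right)\right)^{2} = \left(-262 + \left(-4 + 2 \left(-3\right) \left(7 - 3\right)\right) \left(-246 - 185\right)\right)^{2} = \left(-262 + \left(-4 + 2 \left(-3\right) 4\right) \left(-431\right)\right)^{2} = \left(-262 + \left(-4 - 24\right) \left(-431\right)\right)^{2} = \left(-262 - -12068\right)^{2} = \left(-262 + 12068\right)^{2} = 11806^{2} = 139381636$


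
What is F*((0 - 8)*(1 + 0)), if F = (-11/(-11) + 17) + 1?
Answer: -152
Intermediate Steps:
F = 19 (F = (-11*(-1/11) + 17) + 1 = (1 + 17) + 1 = 18 + 1 = 19)
F*((0 - 8)*(1 + 0)) = 19*((0 - 8)*(1 + 0)) = 19*(-8*1) = 19*(-8) = -152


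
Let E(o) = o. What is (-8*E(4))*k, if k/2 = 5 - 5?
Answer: 0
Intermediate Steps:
k = 0 (k = 2*(5 - 5) = 2*0 = 0)
(-8*E(4))*k = -8*4*0 = -32*0 = 0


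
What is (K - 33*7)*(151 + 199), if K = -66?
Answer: -103950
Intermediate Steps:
(K - 33*7)*(151 + 199) = (-66 - 33*7)*(151 + 199) = (-66 - 231)*350 = -297*350 = -103950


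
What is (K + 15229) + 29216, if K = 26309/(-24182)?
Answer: 1074742681/24182 ≈ 44444.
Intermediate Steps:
K = -26309/24182 (K = 26309*(-1/24182) = -26309/24182 ≈ -1.0880)
(K + 15229) + 29216 = (-26309/24182 + 15229) + 29216 = 368241369/24182 + 29216 = 1074742681/24182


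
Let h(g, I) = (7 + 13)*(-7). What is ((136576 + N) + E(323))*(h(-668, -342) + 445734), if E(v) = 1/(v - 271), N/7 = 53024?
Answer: 5882439901133/26 ≈ 2.2625e+11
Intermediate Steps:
N = 371168 (N = 7*53024 = 371168)
h(g, I) = -140 (h(g, I) = 20*(-7) = -140)
E(v) = 1/(-271 + v)
((136576 + N) + E(323))*(h(-668, -342) + 445734) = ((136576 + 371168) + 1/(-271 + 323))*(-140 + 445734) = (507744 + 1/52)*445594 = (26402689/52)*445594 = 5882439901133/26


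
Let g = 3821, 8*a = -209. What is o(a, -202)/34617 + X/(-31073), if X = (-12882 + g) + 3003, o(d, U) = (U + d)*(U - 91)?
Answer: 18293188213/8605232328 ≈ 2.1258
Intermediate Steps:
a = -209/8 (a = (⅛)*(-209) = -209/8 ≈ -26.125)
o(d, U) = (-91 + U)*(U + d) (o(d, U) = (U + d)*(-91 + U) = (-91 + U)*(U + d))
X = -6058 (X = (-12882 + 3821) + 3003 = -9061 + 3003 = -6058)
o(a, -202)/34617 + X/(-31073) = ((-202)² - 91*(-202) - 91*(-209/8) - 202*(-209/8))/34617 - 6058/(-31073) = (40804 + 18382 + 19019/8 + 21109/4)*(1/34617) - 6058*(-1/31073) = (534725/8)*(1/34617) + 6058/31073 = 534725/276936 + 6058/31073 = 18293188213/8605232328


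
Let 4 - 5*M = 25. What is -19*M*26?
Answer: 10374/5 ≈ 2074.8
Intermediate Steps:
M = -21/5 (M = ⅘ - ⅕*25 = ⅘ - 5 = -21/5 ≈ -4.2000)
-19*M*26 = -19*(-21/5)*26 = (399/5)*26 = 10374/5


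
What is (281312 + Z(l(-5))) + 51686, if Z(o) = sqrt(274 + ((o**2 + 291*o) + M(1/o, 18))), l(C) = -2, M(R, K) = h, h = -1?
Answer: 332998 + I*sqrt(305) ≈ 3.33e+5 + 17.464*I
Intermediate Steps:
M(R, K) = -1
Z(o) = sqrt(273 + o**2 + 291*o) (Z(o) = sqrt(274 + ((o**2 + 291*o) - 1)) = sqrt(274 + (-1 + o**2 + 291*o)) = sqrt(273 + o**2 + 291*o))
(281312 + Z(l(-5))) + 51686 = (281312 + sqrt(273 + (-2)**2 + 291*(-2))) + 51686 = (281312 + sqrt(273 + 4 - 582)) + 51686 = (281312 + sqrt(-305)) + 51686 = (281312 + I*sqrt(305)) + 51686 = 332998 + I*sqrt(305)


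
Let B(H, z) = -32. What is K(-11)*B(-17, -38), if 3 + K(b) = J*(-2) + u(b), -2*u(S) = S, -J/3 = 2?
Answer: -464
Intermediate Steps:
J = -6 (J = -3*2 = -6)
u(S) = -S/2
K(b) = 9 - b/2 (K(b) = -3 + (-6*(-2) - b/2) = -3 + (12 - b/2) = 9 - b/2)
K(-11)*B(-17, -38) = (9 - ½*(-11))*(-32) = (9 + 11/2)*(-32) = (29/2)*(-32) = -464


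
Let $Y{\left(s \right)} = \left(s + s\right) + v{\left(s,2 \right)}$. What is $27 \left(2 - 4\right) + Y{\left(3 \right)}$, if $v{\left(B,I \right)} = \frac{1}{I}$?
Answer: $- \frac{95}{2} \approx -47.5$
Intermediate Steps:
$Y{\left(s \right)} = \frac{1}{2} + 2 s$ ($Y{\left(s \right)} = \left(s + s\right) + \frac{1}{2} = 2 s + \frac{1}{2} = \frac{1}{2} + 2 s$)
$27 \left(2 - 4\right) + Y{\left(3 \right)} = 27 \left(2 - 4\right) + \left(\frac{1}{2} + 2 \cdot 3\right) = 27 \left(2 - 4\right) + \left(\frac{1}{2} + 6\right) = 27 \left(-2\right) + \frac{13}{2} = -54 + \frac{13}{2} = - \frac{95}{2}$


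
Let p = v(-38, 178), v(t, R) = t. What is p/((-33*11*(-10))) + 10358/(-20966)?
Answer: -872642/1729695 ≈ -0.50451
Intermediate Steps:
p = -38
p/((-33*11*(-10))) + 10358/(-20966) = -38/(-33*11*(-10)) + 10358/(-20966) = -38/((-363*(-10))) + 10358*(-1/20966) = -38/3630 - 5179/10483 = -38*1/3630 - 5179/10483 = -19/1815 - 5179/10483 = -872642/1729695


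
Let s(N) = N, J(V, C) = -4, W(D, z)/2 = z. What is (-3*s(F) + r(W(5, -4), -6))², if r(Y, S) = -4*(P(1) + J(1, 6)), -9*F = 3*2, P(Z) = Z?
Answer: 196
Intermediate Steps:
W(D, z) = 2*z
F = -⅔ (F = -2/3 = -⅑*6 = -⅔ ≈ -0.66667)
r(Y, S) = 12 (r(Y, S) = -4*(1 - 4) = -4*(-3) = 12)
(-3*s(F) + r(W(5, -4), -6))² = (-3*(-⅔) + 12)² = (2 + 12)² = 14² = 196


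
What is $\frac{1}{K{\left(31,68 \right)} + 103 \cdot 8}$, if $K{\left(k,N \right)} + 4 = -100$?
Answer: $\frac{1}{720} \approx 0.0013889$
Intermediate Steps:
$K{\left(k,N \right)} = -104$ ($K{\left(k,N \right)} = -4 - 100 = -104$)
$\frac{1}{K{\left(31,68 \right)} + 103 \cdot 8} = \frac{1}{-104 + 103 \cdot 8} = \frac{1}{-104 + 824} = \frac{1}{720}$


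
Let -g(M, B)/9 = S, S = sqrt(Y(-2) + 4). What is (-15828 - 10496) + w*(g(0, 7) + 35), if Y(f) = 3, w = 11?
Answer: -25939 - 99*sqrt(7) ≈ -26201.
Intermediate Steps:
S = sqrt(7) (S = sqrt(3 + 4) = sqrt(7) ≈ 2.6458)
g(M, B) = -9*sqrt(7)
(-15828 - 10496) + w*(g(0, 7) + 35) = (-15828 - 10496) + 11*(-9*sqrt(7) + 35) = -26324 + 11*(35 - 9*sqrt(7)) = -26324 + (385 - 99*sqrt(7)) = -25939 - 99*sqrt(7)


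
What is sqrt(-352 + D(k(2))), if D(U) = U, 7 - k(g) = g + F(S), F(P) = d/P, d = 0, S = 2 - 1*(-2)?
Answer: I*sqrt(347) ≈ 18.628*I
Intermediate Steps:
S = 4 (S = 2 + 2 = 4)
F(P) = 0 (F(P) = 0/P = 0)
k(g) = 7 - g (k(g) = 7 - (g + 0) = 7 - g)
sqrt(-352 + D(k(2))) = sqrt(-352 + (7 - 1*2)) = sqrt(-352 + (7 - 2)) = sqrt(-352 + 5) = sqrt(-347) = I*sqrt(347)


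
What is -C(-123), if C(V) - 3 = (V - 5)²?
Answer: -16387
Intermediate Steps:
C(V) = 3 + (-5 + V)² (C(V) = 3 + (V - 5)² = 3 + (-5 + V)²)
-C(-123) = -(3 + (-5 - 123)²) = -(3 + (-128)²) = -(3 + 16384) = -1*16387 = -16387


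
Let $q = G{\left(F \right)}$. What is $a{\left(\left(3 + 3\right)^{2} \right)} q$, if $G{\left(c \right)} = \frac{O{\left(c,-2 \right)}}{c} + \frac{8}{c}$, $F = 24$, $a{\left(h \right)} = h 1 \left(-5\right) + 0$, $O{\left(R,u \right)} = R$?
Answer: $-240$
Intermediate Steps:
$a{\left(h \right)} = - 5 h$ ($a{\left(h \right)} = h \left(-5\right) + 0 = - 5 h + 0 = - 5 h$)
$G{\left(c \right)} = 1 + \frac{8}{c}$ ($G{\left(c \right)} = \frac{c}{c} + \frac{8}{c} = 1 + \frac{8}{c}$)
$q = \frac{4}{3}$ ($q = \frac{8 + 24}{24} = \frac{1}{24} \cdot 32 = \frac{4}{3} \approx 1.3333$)
$a{\left(\left(3 + 3\right)^{2} \right)} q = - 5 \left(3 + 3\right)^{2} \cdot \frac{4}{3} = - 5 \cdot 6^{2} \cdot \frac{4}{3} = \left(-5\right) 36 \cdot \frac{4}{3} = \left(-180\right) \frac{4}{3} = -240$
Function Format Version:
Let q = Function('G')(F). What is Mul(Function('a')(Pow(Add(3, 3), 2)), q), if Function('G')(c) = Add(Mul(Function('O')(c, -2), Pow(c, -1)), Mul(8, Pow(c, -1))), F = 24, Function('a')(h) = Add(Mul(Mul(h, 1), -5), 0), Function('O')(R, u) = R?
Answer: -240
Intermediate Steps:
Function('a')(h) = Mul(-5, h) (Function('a')(h) = Add(Mul(h, -5), 0) = Add(Mul(-5, h), 0) = Mul(-5, h))
Function('G')(c) = Add(1, Mul(8, Pow(c, -1))) (Function('G')(c) = Add(Mul(c, Pow(c, -1)), Mul(8, Pow(c, -1))) = Add(1, Mul(8, Pow(c, -1))))
q = Rational(4, 3) (q = Mul(Pow(24, -1), Add(8, 24)) = Mul(Rational(1, 24), 32) = Rational(4, 3) ≈ 1.3333)
Mul(Function('a')(Pow(Add(3, 3), 2)), q) = Mul(Mul(-5, Pow(Add(3, 3), 2)), Rational(4, 3)) = Mul(Mul(-5, Pow(6, 2)), Rational(4, 3)) = Mul(Mul(-5, 36), Rational(4, 3)) = Mul(-180, Rational(4, 3)) = -240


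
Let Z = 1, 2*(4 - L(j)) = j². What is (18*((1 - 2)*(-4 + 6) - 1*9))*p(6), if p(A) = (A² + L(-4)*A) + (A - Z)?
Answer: -3366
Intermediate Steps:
L(j) = 4 - j²/2
p(A) = -1 + A² - 3*A (p(A) = (A² + (4 - ½*(-4)²)*A) + (A - 1*1) = (A² + (4 - ½*16)*A) + (A - 1) = (A² + (4 - 8)*A) + (-1 + A) = (A² - 4*A) + (-1 + A) = -1 + A² - 3*A)
(18*((1 - 2)*(-4 + 6) - 1*9))*p(6) = (18*((1 - 2)*(-4 + 6) - 1*9))*(-1 + 6² - 3*6) = (18*(-1*2 - 9))*(-1 + 36 - 18) = (18*(-2 - 9))*17 = (18*(-11))*17 = -198*17 = -3366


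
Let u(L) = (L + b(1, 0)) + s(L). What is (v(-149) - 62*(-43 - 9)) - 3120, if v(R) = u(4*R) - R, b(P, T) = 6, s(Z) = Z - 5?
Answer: -938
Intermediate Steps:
s(Z) = -5 + Z
u(L) = 1 + 2*L (u(L) = (L + 6) + (-5 + L) = (6 + L) + (-5 + L) = 1 + 2*L)
v(R) = 1 + 7*R (v(R) = (1 + 2*(4*R)) - R = (1 + 8*R) - R = 1 + 7*R)
(v(-149) - 62*(-43 - 9)) - 3120 = ((1 + 7*(-149)) - 62*(-43 - 9)) - 3120 = ((1 - 1043) - 62*(-52)) - 3120 = (-1042 + 3224) - 3120 = 2182 - 3120 = -938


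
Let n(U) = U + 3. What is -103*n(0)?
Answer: -309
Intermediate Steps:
n(U) = 3 + U
-103*n(0) = -103*(3 + 0) = -103*3 = -309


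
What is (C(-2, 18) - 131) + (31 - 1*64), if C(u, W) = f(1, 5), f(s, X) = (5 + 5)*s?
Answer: -154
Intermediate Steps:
f(s, X) = 10*s
C(u, W) = 10 (C(u, W) = 10*1 = 10)
(C(-2, 18) - 131) + (31 - 1*64) = (10 - 131) + (31 - 1*64) = -121 + (31 - 64) = -121 - 33 = -154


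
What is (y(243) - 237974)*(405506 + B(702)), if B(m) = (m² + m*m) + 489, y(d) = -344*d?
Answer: -447492210298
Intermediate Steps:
B(m) = 489 + 2*m² (B(m) = (m² + m²) + 489 = 2*m² + 489 = 489 + 2*m²)
(y(243) - 237974)*(405506 + B(702)) = (-344*243 - 237974)*(405506 + (489 + 2*702²)) = (-83592 - 237974)*(405506 + (489 + 2*492804)) = -321566*(405506 + (489 + 985608)) = -321566*(405506 + 986097) = -321566*1391603 = -447492210298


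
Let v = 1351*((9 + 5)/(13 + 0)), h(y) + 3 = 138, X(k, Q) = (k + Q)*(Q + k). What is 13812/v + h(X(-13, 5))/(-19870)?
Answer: 356522433/37582118 ≈ 9.4865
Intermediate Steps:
X(k, Q) = (Q + k)² (X(k, Q) = (Q + k)*(Q + k) = (Q + k)²)
h(y) = 135 (h(y) = -3 + 138 = 135)
v = 18914/13 (v = 1351*(14/13) = 18914/13 ≈ 1454.9)
13812/v + h(X(-13, 5))/(-19870) = 13812/(18914/13) + 135/(-19870) = 13812*(13/18914) + 135*(-1/19870) = 89778/9457 - 27/3974 = 356522433/37582118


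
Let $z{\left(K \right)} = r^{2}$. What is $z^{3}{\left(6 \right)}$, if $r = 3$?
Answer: $729$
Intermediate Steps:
$z{\left(K \right)} = 9$ ($z{\left(K \right)} = 3^{2} = 9$)
$z^{3}{\left(6 \right)} = 9^{3} = 729$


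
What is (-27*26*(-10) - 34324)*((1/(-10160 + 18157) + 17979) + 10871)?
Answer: -6299400066104/7997 ≈ -7.8772e+8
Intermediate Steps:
(-27*26*(-10) - 34324)*((1/(-10160 + 18157) + 17979) + 10871) = (-702*(-10) - 34324)*((1/7997 + 17979) + 10871) = (7020 - 34324)*((1/7997 + 17979) + 10871) = -27304*(143778064/7997 + 10871) = -27304*230713451/7997 = -6299400066104/7997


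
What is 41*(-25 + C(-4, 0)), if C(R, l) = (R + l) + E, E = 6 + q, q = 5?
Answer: -738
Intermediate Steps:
E = 11 (E = 6 + 5 = 11)
C(R, l) = 11 + R + l (C(R, l) = (R + l) + 11 = 11 + R + l)
41*(-25 + C(-4, 0)) = 41*(-25 + (11 - 4 + 0)) = 41*(-25 + 7) = 41*(-18) = -738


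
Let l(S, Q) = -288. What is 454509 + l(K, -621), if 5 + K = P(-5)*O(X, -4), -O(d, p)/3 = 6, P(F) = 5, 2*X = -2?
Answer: 454221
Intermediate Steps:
X = -1 (X = (1/2)*(-2) = -1)
O(d, p) = -18 (O(d, p) = -3*6 = -18)
K = -95 (K = -5 + 5*(-18) = -5 - 90 = -95)
454509 + l(K, -621) = 454509 - 288 = 454221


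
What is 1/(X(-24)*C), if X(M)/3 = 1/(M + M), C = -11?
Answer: 16/11 ≈ 1.4545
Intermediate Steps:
X(M) = 3/(2*M) (X(M) = 3/(M + M) = 3/((2*M)) = 3*(1/(2*M)) = 3/(2*M))
1/(X(-24)*C) = 1/(((3/2)/(-24))*(-11)) = 1/(((3/2)*(-1/24))*(-11)) = 1/(-1/16*(-11)) = 1/(11/16) = 16/11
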